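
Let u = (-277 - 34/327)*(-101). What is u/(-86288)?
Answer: -9151913/28216176 ≈ -0.32435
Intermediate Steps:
u = 9151913/327 (u = (-277 - 34/327)*(-101) = -90613/327*(-101) = 9151913/327 ≈ 27988.)
u/(-86288) = (9151913/327)/(-86288) = (9151913/327)*(-1/86288) = -9151913/28216176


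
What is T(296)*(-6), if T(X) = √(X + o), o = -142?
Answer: -6*√154 ≈ -74.458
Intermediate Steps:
T(X) = √(-142 + X) (T(X) = √(X - 142) = √(-142 + X))
T(296)*(-6) = √(-142 + 296)*(-6) = √154*(-6) = -6*√154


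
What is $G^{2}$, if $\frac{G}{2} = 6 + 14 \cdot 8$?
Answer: $55696$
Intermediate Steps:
$G = 236$ ($G = 2 \left(6 + 14 \cdot 8\right) = 2 \left(6 + 112\right) = 2 \cdot 118 = 236$)
$G^{2} = 236^{2} = 55696$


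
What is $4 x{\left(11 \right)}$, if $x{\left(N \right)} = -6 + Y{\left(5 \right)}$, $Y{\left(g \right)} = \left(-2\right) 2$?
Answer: $-40$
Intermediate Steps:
$Y{\left(g \right)} = -4$
$x{\left(N \right)} = -10$ ($x{\left(N \right)} = -6 - 4 = -10$)
$4 x{\left(11 \right)} = 4 \left(-10\right) = -40$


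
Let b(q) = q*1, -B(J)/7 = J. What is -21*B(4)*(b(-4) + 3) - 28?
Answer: -616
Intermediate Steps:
B(J) = -7*J
b(q) = q
-21*B(4)*(b(-4) + 3) - 28 = -21*(-7*4)*(-4 + 3) - 28 = -(-588)*(-1) - 28 = -21*28 - 28 = -588 - 28 = -616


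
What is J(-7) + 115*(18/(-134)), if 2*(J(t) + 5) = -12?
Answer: -1772/67 ≈ -26.448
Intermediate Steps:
J(t) = -11 (J(t) = -5 + (1/2)*(-12) = -5 - 6 = -11)
J(-7) + 115*(18/(-134)) = -11 + 115*(18/(-134)) = -11 + 115*(18*(-1/134)) = -11 + 115*(-9/67) = -11 - 1035/67 = -1772/67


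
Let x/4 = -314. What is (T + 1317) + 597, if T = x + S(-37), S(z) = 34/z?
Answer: 24312/37 ≈ 657.08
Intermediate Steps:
x = -1256 (x = 4*(-314) = -1256)
T = -46506/37 (T = -1256 + 34/(-37) = -1256 + 34*(-1/37) = -1256 - 34/37 = -46506/37 ≈ -1256.9)
(T + 1317) + 597 = (-46506/37 + 1317) + 597 = 2223/37 + 597 = 24312/37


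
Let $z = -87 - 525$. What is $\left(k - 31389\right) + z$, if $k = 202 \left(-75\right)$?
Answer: $-47151$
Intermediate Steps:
$k = -15150$
$z = -612$ ($z = -87 - 525 = -612$)
$\left(k - 31389\right) + z = \left(-15150 - 31389\right) - 612 = -46539 - 612 = -47151$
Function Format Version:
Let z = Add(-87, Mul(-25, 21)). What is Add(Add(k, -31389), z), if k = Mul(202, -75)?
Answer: -47151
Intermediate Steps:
k = -15150
z = -612 (z = Add(-87, -525) = -612)
Add(Add(k, -31389), z) = Add(Add(-15150, -31389), -612) = Add(-46539, -612) = -47151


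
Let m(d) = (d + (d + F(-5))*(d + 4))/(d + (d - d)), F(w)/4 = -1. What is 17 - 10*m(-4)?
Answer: 7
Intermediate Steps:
F(w) = -4 (F(w) = 4*(-1) = -4)
m(d) = (d + (-4 + d)*(4 + d))/d (m(d) = (d + (d - 4)*(d + 4))/(d + (d - d)) = (d + (-4 + d)*(4 + d))/(d + 0) = (d + (-4 + d)*(4 + d))/d)
17 - 10*m(-4) = 17 - 10*(1 - 4 - 16/(-4)) = 17 - 10*(1 - 4 - 16*(-1/4)) = 17 - 10*(1 - 4 + 4) = 17 - 10*1 = 17 - 10 = 7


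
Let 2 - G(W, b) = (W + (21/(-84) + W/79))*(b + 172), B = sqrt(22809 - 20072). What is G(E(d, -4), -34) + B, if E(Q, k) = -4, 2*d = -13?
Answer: 94087/158 + sqrt(2737) ≈ 647.80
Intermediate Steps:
d = -13/2 (d = (1/2)*(-13) = -13/2 ≈ -6.5000)
B = sqrt(2737) ≈ 52.316
G(W, b) = 2 - (172 + b)*(-1/4 + 80*W/79) (G(W, b) = 2 - (W + (21/(-84) + W/79))*(b + 172) = 2 - (W + (21*(-1/84) + W*(1/79)))*(172 + b) = 2 - (W + (-1/4 + W/79))*(172 + b) = 2 - (-1/4 + 80*W/79)*(172 + b) = 2 - (172 + b)*(-1/4 + 80*W/79))
G(E(d, -4), -34) + B = (45 - 13760/79*(-4) + (1/4)*(-34) - 80/79*(-4)*(-34)) + sqrt(2737) = (45 + 55040/79 - 17/2 - 10880/79) + sqrt(2737) = 94087/158 + sqrt(2737)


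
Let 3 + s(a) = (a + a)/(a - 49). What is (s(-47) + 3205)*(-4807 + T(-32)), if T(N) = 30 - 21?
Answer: -368829457/24 ≈ -1.5368e+7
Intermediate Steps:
s(a) = -3 + 2*a/(-49 + a) (s(a) = -3 + (a + a)/(a - 49) = -3 + (2*a)/(-49 + a) = -3 + 2*a/(-49 + a))
T(N) = 9
(s(-47) + 3205)*(-4807 + T(-32)) = ((147 - 1*(-47))/(-49 - 47) + 3205)*(-4807 + 9) = ((147 + 47)/(-96) + 3205)*(-4798) = (-1/96*194 + 3205)*(-4798) = (-97/48 + 3205)*(-4798) = (153743/48)*(-4798) = -368829457/24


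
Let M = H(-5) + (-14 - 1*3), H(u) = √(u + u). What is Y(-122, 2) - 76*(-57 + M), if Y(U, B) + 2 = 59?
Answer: 5681 - 76*I*√10 ≈ 5681.0 - 240.33*I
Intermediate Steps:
Y(U, B) = 57 (Y(U, B) = -2 + 59 = 57)
H(u) = √2*√u (H(u) = √(2*u) = √2*√u)
M = -17 + I*√10 (M = √2*√(-5) + (-14 - 1*3) = √2*(I*√5) + (-14 - 3) = I*√10 - 17 = -17 + I*√10 ≈ -17.0 + 3.1623*I)
Y(-122, 2) - 76*(-57 + M) = 57 - 76*(-57 + (-17 + I*√10)) = 57 - 76*(-74 + I*√10) = 57 - (-5624 + 76*I*√10) = 57 + (5624 - 76*I*√10) = 5681 - 76*I*√10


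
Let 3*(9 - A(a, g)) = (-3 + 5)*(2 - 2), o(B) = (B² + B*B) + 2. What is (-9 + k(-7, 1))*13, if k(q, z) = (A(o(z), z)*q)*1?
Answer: -936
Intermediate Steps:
o(B) = 2 + 2*B² (o(B) = (B² + B²) + 2 = 2*B² + 2 = 2 + 2*B²)
A(a, g) = 9 (A(a, g) = 9 - (-3 + 5)*(2 - 2)/3 = 9 - 2*0/3 = 9 - ⅓*0 = 9 + 0 = 9)
k(q, z) = 9*q (k(q, z) = (9*q)*1 = 9*q)
(-9 + k(-7, 1))*13 = (-9 + 9*(-7))*13 = (-9 - 63)*13 = -72*13 = -936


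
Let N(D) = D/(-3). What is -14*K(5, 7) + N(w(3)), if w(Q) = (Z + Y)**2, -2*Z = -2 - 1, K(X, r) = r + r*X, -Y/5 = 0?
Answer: -2355/4 ≈ -588.75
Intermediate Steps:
Y = 0 (Y = -5*0 = 0)
K(X, r) = r + X*r
Z = 3/2 (Z = -(-2 - 1)/2 = -1/2*(-3) = 3/2 ≈ 1.5000)
w(Q) = 9/4 (w(Q) = (3/2 + 0)**2 = (3/2)**2 = 9/4)
N(D) = -D/3 (N(D) = D*(-1/3) = -D/3)
-14*K(5, 7) + N(w(3)) = -98*(1 + 5) - 1/3*9/4 = -98*6 - 3/4 = -14*42 - 3/4 = -588 - 3/4 = -2355/4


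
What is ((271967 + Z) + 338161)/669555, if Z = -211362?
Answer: 132922/223185 ≈ 0.59557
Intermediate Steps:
((271967 + Z) + 338161)/669555 = ((271967 - 211362) + 338161)/669555 = (60605 + 338161)*(1/669555) = 398766*(1/669555) = 132922/223185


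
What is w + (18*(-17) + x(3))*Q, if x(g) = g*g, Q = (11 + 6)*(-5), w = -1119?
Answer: 24126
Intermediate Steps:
Q = -85 (Q = 17*(-5) = -85)
x(g) = g²
w + (18*(-17) + x(3))*Q = -1119 + (18*(-17) + 3²)*(-85) = -1119 + (-306 + 9)*(-85) = -1119 - 297*(-85) = -1119 + 25245 = 24126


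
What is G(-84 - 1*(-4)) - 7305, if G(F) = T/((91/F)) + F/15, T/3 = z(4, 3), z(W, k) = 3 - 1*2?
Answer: -1996441/273 ≈ -7313.0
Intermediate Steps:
z(W, k) = 1 (z(W, k) = 3 - 2 = 1)
T = 3 (T = 3*1 = 3)
G(F) = 136*F/1365 (G(F) = 3/((91/F)) + F/15 = 3*(F/91) + F*(1/15) = 3*F/91 + F/15 = 136*F/1365)
G(-84 - 1*(-4)) - 7305 = 136*(-84 - 1*(-4))/1365 - 7305 = 136*(-84 + 4)/1365 - 7305 = (136/1365)*(-80) - 7305 = -2176/273 - 7305 = -1996441/273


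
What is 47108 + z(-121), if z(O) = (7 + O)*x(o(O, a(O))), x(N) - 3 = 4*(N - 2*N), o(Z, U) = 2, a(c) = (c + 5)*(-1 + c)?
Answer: 47678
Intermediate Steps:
a(c) = (-1 + c)*(5 + c) (a(c) = (5 + c)*(-1 + c) = (-1 + c)*(5 + c))
x(N) = 3 - 4*N (x(N) = 3 + 4*(N - 2*N) = 3 + 4*(-N) = 3 - 4*N)
z(O) = -35 - 5*O (z(O) = (7 + O)*(3 - 4*2) = (7 + O)*(3 - 8) = (7 + O)*(-5) = -35 - 5*O)
47108 + z(-121) = 47108 + (-35 - 5*(-121)) = 47108 + (-35 + 605) = 47108 + 570 = 47678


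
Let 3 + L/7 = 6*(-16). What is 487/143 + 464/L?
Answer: 24649/9009 ≈ 2.7360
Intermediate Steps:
L = -693 (L = -21 + 7*(6*(-16)) = -21 + 7*(-96) = -21 - 672 = -693)
487/143 + 464/L = 487/143 + 464/(-693) = 487*(1/143) + 464*(-1/693) = 487/143 - 464/693 = 24649/9009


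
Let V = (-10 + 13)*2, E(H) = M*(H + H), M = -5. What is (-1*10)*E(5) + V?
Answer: 506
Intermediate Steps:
E(H) = -10*H (E(H) = -5*(H + H) = -10*H)
V = 6 (V = 3*2 = 6)
(-1*10)*E(5) + V = (-1*10)*(-10*5) + 6 = -10*(-50) + 6 = 500 + 6 = 506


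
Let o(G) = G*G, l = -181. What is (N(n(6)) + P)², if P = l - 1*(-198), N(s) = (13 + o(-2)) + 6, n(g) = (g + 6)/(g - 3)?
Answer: 1600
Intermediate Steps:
o(G) = G²
n(g) = (6 + g)/(-3 + g)
N(s) = 23 (N(s) = (13 + (-2)²) + 6 = (13 + 4) + 6 = 17 + 6 = 23)
P = 17 (P = -181 - 1*(-198) = -181 + 198 = 17)
(N(n(6)) + P)² = (23 + 17)² = 40² = 1600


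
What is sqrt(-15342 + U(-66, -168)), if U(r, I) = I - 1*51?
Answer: 3*I*sqrt(1729) ≈ 124.74*I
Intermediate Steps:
U(r, I) = -51 + I (U(r, I) = I - 51 = -51 + I)
sqrt(-15342 + U(-66, -168)) = sqrt(-15342 + (-51 - 168)) = sqrt(-15342 - 219) = sqrt(-15561) = 3*I*sqrt(1729)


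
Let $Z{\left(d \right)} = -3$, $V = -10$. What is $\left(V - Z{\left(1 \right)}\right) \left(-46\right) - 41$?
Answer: $281$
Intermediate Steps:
$\left(V - Z{\left(1 \right)}\right) \left(-46\right) - 41 = \left(-10 - -3\right) \left(-46\right) - 41 = \left(-10 + 3\right) \left(-46\right) - 41 = \left(-7\right) \left(-46\right) - 41 = 322 - 41 = 281$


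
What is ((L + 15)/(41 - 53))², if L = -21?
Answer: ¼ ≈ 0.25000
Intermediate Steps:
((L + 15)/(41 - 53))² = ((-21 + 15)/(41 - 53))² = (-6/(-12))² = (-6*(-1/12))² = (½)² = ¼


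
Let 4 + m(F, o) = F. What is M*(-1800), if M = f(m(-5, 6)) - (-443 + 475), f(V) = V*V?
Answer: -88200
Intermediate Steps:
m(F, o) = -4 + F
f(V) = V²
M = 49 (M = (-4 - 5)² - (-443 + 475) = (-9)² - 1*32 = 81 - 32 = 49)
M*(-1800) = 49*(-1800) = -88200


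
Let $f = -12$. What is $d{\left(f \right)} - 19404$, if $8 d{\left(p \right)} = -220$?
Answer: $- \frac{38863}{2} \approx -19432.0$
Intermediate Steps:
$d{\left(p \right)} = - \frac{55}{2}$ ($d{\left(p \right)} = \frac{1}{8} \left(-220\right) = - \frac{55}{2}$)
$d{\left(f \right)} - 19404 = - \frac{55}{2} - 19404 = - \frac{38863}{2}$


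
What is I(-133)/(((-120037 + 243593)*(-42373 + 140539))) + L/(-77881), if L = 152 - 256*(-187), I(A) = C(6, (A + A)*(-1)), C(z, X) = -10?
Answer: -291241507472957/472309258145388 ≈ -0.61663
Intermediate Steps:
I(A) = -10
L = 48024 (L = 152 + 47872 = 48024)
I(-133)/(((-120037 + 243593)*(-42373 + 140539))) + L/(-77881) = -10*1/((-120037 + 243593)*(-42373 + 140539)) + 48024/(-77881) = -10/(123556*98166) + 48024*(-1/77881) = -10/12128998296 - 48024/77881 = -10*1/12128998296 - 48024/77881 = -5/6064499148 - 48024/77881 = -291241507472957/472309258145388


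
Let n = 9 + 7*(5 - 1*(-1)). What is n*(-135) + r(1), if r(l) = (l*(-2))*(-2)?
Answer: -6881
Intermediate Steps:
r(l) = 4*l (r(l) = -2*l*(-2) = 4*l)
n = 51 (n = 9 + 7*(5 + 1) = 9 + 7*6 = 9 + 42 = 51)
n*(-135) + r(1) = 51*(-135) + 4*1 = -6885 + 4 = -6881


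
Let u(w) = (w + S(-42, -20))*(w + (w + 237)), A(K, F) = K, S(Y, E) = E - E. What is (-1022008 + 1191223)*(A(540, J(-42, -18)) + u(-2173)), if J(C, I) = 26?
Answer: 1510987913355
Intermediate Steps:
S(Y, E) = 0
u(w) = w*(237 + 2*w) (u(w) = (w + 0)*(w + (w + 237)) = w*(w + (237 + w)) = w*(237 + 2*w))
(-1022008 + 1191223)*(A(540, J(-42, -18)) + u(-2173)) = (-1022008 + 1191223)*(540 - 2173*(237 + 2*(-2173))) = 169215*(540 - 2173*(237 - 4346)) = 169215*(540 - 2173*(-4109)) = 169215*(540 + 8928857) = 169215*8929397 = 1510987913355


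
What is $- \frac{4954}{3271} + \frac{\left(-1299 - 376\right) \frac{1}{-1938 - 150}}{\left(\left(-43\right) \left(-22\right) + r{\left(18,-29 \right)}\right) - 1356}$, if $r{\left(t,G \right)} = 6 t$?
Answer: $- \frac{3129352429}{2062614096} \approx -1.5172$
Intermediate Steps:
$- \frac{4954}{3271} + \frac{\left(-1299 - 376\right) \frac{1}{-1938 - 150}}{\left(\left(-43\right) \left(-22\right) + r{\left(18,-29 \right)}\right) - 1356} = - \frac{4954}{3271} + \frac{\left(-1299 - 376\right) \frac{1}{-1938 - 150}}{\left(\left(-43\right) \left(-22\right) + 6 \cdot 18\right) - 1356} = \left(-4954\right) \frac{1}{3271} + \frac{\left(-1675\right) \frac{1}{-2088}}{\left(946 + 108\right) - 1356} = - \frac{4954}{3271} + \frac{\left(-1675\right) \left(- \frac{1}{2088}\right)}{1054 - 1356} = - \frac{4954}{3271} + \frac{1675}{2088 \left(-302\right)} = - \frac{4954}{3271} + \frac{1675}{2088} \left(- \frac{1}{302}\right) = - \frac{4954}{3271} - \frac{1675}{630576} = - \frac{3129352429}{2062614096}$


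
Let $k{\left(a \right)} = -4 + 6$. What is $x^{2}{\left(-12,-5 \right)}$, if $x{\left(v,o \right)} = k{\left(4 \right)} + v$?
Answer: $100$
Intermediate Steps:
$k{\left(a \right)} = 2$
$x{\left(v,o \right)} = 2 + v$
$x^{2}{\left(-12,-5 \right)} = \left(2 - 12\right)^{2} = \left(-10\right)^{2} = 100$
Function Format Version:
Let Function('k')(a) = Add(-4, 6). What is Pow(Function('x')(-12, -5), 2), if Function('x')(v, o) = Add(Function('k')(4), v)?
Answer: 100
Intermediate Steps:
Function('k')(a) = 2
Function('x')(v, o) = Add(2, v)
Pow(Function('x')(-12, -5), 2) = Pow(Add(2, -12), 2) = Pow(-10, 2) = 100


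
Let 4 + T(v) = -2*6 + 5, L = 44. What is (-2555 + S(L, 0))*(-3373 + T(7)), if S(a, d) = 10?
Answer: 8612280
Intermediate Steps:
T(v) = -11 (T(v) = -4 + (-2*6 + 5) = -4 + (-12 + 5) = -4 - 7 = -11)
(-2555 + S(L, 0))*(-3373 + T(7)) = (-2555 + 10)*(-3373 - 11) = -2545*(-3384) = 8612280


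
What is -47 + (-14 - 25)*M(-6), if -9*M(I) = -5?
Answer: -206/3 ≈ -68.667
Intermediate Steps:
M(I) = 5/9 (M(I) = -1/9*(-5) = 5/9)
-47 + (-14 - 25)*M(-6) = -47 + (-14 - 25)*(5/9) = -47 - 39*5/9 = -47 - 65/3 = -206/3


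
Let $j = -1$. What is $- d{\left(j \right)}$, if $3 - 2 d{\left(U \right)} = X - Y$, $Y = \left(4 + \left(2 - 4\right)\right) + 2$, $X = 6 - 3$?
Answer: $-2$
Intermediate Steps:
$X = 3$
$Y = 4$ ($Y = \left(4 - 2\right) + 2 = 2 + 2 = 4$)
$d{\left(U \right)} = 2$ ($d{\left(U \right)} = \frac{3}{2} - \frac{3 - 4}{2} = \frac{3}{2} - - \frac{1}{2} = \frac{3}{2} + \frac{1}{2} = 2$)
$- d{\left(j \right)} = \left(-1\right) 2 = -2$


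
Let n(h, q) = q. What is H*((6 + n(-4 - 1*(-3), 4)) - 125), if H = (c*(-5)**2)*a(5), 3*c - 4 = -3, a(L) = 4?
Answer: -11500/3 ≈ -3833.3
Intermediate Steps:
c = 1/3 (c = 4/3 + (1/3)*(-3) = 4/3 - 1 = 1/3 ≈ 0.33333)
H = 100/3 (H = ((1/3)*(-5)**2)*4 = ((1/3)*25)*4 = (25/3)*4 = 100/3 ≈ 33.333)
H*((6 + n(-4 - 1*(-3), 4)) - 125) = 100*((6 + 4) - 125)/3 = 100*(10 - 125)/3 = (100/3)*(-115) = -11500/3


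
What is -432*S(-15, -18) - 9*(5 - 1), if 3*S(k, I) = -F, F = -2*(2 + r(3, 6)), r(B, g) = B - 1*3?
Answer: -612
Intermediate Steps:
r(B, g) = -3 + B (r(B, g) = B - 3 = -3 + B)
F = -4 (F = -2*(2 + (-3 + 3)) = -2*(2 + 0) = -2*2 = -4)
S(k, I) = 4/3 (S(k, I) = (-1*(-4))/3 = (1/3)*4 = 4/3)
-432*S(-15, -18) - 9*(5 - 1) = -432*4/3 - 9*(5 - 1) = -576 - 9*4 = -576 - 36 = -612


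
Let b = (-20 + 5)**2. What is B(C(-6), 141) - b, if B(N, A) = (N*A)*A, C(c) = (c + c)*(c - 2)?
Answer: 1908351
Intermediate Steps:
C(c) = 2*c*(-2 + c) (C(c) = (2*c)*(-2 + c) = 2*c*(-2 + c))
B(N, A) = N*A**2 (B(N, A) = (A*N)*A = N*A**2)
b = 225 (b = (-15)**2 = 225)
B(C(-6), 141) - b = (2*(-6)*(-2 - 6))*141**2 - 1*225 = (2*(-6)*(-8))*19881 - 225 = 96*19881 - 225 = 1908576 - 225 = 1908351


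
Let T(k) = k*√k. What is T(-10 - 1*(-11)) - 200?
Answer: -199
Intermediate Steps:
T(k) = k^(3/2)
T(-10 - 1*(-11)) - 200 = (-10 - 1*(-11))^(3/2) - 200 = (-10 + 11)^(3/2) - 200 = 1^(3/2) - 200 = 1 - 200 = -199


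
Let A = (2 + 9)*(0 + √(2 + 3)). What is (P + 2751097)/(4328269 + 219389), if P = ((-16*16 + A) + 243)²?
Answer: 2751871/4547658 - 143*√5/2273829 ≈ 0.60498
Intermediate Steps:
A = 11*√5 (A = 11*(0 + √5) = 11*√5 ≈ 24.597)
P = (-13 + 11*√5)² (P = ((-16*16 + 11*√5) + 243)² = ((-256 + 11*√5) + 243)² = (-13 + 11*√5)² ≈ 134.48)
(P + 2751097)/(4328269 + 219389) = ((774 - 286*√5) + 2751097)/(4328269 + 219389) = (2751871 - 286*√5)/4547658 = (2751871 - 286*√5)*(1/4547658) = 2751871/4547658 - 143*√5/2273829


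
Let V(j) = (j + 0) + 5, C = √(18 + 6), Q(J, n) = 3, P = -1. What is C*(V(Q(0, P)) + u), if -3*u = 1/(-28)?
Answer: 673*√6/42 ≈ 39.250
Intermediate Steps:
C = 2*√6 (C = √24 = 2*√6 ≈ 4.8990)
V(j) = 5 + j (V(j) = j + 5 = 5 + j)
u = 1/84 (u = -⅓/(-28) = -⅓*(-1/28) = 1/84 ≈ 0.011905)
C*(V(Q(0, P)) + u) = (2*√6)*((5 + 3) + 1/84) = (2*√6)*(8 + 1/84) = (2*√6)*(673/84) = 673*√6/42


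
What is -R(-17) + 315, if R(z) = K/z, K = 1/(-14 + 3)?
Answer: 58904/187 ≈ 314.99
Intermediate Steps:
K = -1/11 (K = 1/(-11) = -1/11 ≈ -0.090909)
R(z) = -1/(11*z)
-R(-17) + 315 = -(-1)/(11*(-17)) + 315 = -(-1)*(-1)/(11*17) + 315 = -1*1/187 + 315 = -1/187 + 315 = 58904/187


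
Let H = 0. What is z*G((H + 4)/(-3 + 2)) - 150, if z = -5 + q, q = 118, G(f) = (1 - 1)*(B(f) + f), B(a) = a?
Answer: -150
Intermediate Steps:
G(f) = 0 (G(f) = (1 - 1)*(f + f) = 0*(2*f) = 0)
z = 113 (z = -5 + 118 = 113)
z*G((H + 4)/(-3 + 2)) - 150 = 113*0 - 150 = 0 - 150 = -150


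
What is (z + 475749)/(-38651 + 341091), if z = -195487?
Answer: 140131/151220 ≈ 0.92667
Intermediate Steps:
(z + 475749)/(-38651 + 341091) = (-195487 + 475749)/(-38651 + 341091) = 280262/302440 = 280262*(1/302440) = 140131/151220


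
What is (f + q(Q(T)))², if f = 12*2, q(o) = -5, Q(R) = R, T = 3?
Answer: 361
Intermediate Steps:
f = 24
(f + q(Q(T)))² = (24 - 5)² = 19² = 361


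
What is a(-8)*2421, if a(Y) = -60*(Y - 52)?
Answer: 8715600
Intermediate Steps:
a(Y) = 3120 - 60*Y (a(Y) = -60*(-52 + Y) = 3120 - 60*Y)
a(-8)*2421 = (3120 - 60*(-8))*2421 = (3120 + 480)*2421 = 3600*2421 = 8715600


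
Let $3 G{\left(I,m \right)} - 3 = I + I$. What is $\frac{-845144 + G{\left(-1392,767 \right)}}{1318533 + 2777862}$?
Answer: $- \frac{846071}{4096395} \approx -0.20654$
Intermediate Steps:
$G{\left(I,m \right)} = 1 + \frac{2 I}{3}$ ($G{\left(I,m \right)} = 1 + \frac{I + I}{3} = 1 + \frac{2 I}{3}$)
$\frac{-845144 + G{\left(-1392,767 \right)}}{1318533 + 2777862} = \frac{-845144 + \left(1 + \frac{2}{3} \left(-1392\right)\right)}{1318533 + 2777862} = \frac{-845144 + \left(1 - 928\right)}{4096395} = \left(-845144 - 927\right) \frac{1}{4096395} = \left(-846071\right) \frac{1}{4096395} = - \frac{846071}{4096395}$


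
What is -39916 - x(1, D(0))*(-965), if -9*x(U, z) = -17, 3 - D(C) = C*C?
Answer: -342839/9 ≈ -38093.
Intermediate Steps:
D(C) = 3 - C² (D(C) = 3 - C*C = 3 - C²)
x(U, z) = 17/9 (x(U, z) = -⅑*(-17) = 17/9)
-39916 - x(1, D(0))*(-965) = -39916 - 17*(-965)/9 = -39916 - 1*(-16405/9) = -39916 + 16405/9 = -342839/9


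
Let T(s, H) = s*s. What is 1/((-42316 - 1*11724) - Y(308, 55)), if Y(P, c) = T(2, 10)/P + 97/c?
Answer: -385/20806084 ≈ -1.8504e-5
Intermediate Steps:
T(s, H) = s²
Y(P, c) = 4/P + 97/c (Y(P, c) = 2²/P + 97/c = 4/P + 97/c)
1/((-42316 - 1*11724) - Y(308, 55)) = 1/((-42316 - 1*11724) - (4/308 + 97/55)) = 1/((-42316 - 11724) - (4*(1/308) + 97*(1/55))) = 1/(-54040 - (1/77 + 97/55)) = 1/(-54040 - 1*684/385) = 1/(-54040 - 684/385) = 1/(-20806084/385) = -385/20806084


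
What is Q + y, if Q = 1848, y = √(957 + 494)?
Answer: 1848 + √1451 ≈ 1886.1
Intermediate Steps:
y = √1451 ≈ 38.092
Q + y = 1848 + √1451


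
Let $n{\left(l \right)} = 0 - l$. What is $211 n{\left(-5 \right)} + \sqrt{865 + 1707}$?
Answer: $1055 + 2 \sqrt{643} \approx 1105.7$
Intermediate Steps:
$n{\left(l \right)} = - l$
$211 n{\left(-5 \right)} + \sqrt{865 + 1707} = 211 \left(\left(-1\right) \left(-5\right)\right) + \sqrt{865 + 1707} = 211 \cdot 5 + \sqrt{2572} = 1055 + 2 \sqrt{643}$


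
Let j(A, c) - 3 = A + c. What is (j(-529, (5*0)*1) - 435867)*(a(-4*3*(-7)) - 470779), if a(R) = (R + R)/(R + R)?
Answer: 205444223754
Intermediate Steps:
a(R) = 1 (a(R) = (2*R)/((2*R)) = (2*R)*(1/(2*R)) = 1)
j(A, c) = 3 + A + c (j(A, c) = 3 + (A + c) = 3 + A + c)
(j(-529, (5*0)*1) - 435867)*(a(-4*3*(-7)) - 470779) = ((3 - 529 + (5*0)*1) - 435867)*(1 - 470779) = ((3 - 529 + 0*1) - 435867)*(-470778) = ((3 - 529 + 0) - 435867)*(-470778) = (-526 - 435867)*(-470778) = -436393*(-470778) = 205444223754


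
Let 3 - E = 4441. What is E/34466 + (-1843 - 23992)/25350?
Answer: -100293241/87371310 ≈ -1.1479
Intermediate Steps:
E = -4438 (E = 3 - 1*4441 = 3 - 4441 = -4438)
E/34466 + (-1843 - 23992)/25350 = -4438/34466 + (-1843 - 23992)/25350 = -4438*1/34466 - 25835*1/25350 = -2219/17233 - 5167/5070 = -100293241/87371310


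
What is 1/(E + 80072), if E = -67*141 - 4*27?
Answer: 1/70517 ≈ 1.4181e-5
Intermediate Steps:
E = -9555 (E = -9447 - 108 = -9555)
1/(E + 80072) = 1/(-9555 + 80072) = 1/70517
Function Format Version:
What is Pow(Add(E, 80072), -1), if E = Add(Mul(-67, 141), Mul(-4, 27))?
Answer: Rational(1, 70517) ≈ 1.4181e-5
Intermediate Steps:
E = -9555 (E = Add(-9447, -108) = -9555)
Pow(Add(E, 80072), -1) = Pow(Add(-9555, 80072), -1) = Pow(70517, -1) = Rational(1, 70517)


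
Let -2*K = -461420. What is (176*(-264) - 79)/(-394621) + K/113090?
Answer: 9630655878/4462768889 ≈ 2.1580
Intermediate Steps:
K = 230710 (K = -½*(-461420) = 230710)
(176*(-264) - 79)/(-394621) + K/113090 = (176*(-264) - 79)/(-394621) + 230710/113090 = (-46464 - 79)*(-1/394621) + 230710*(1/113090) = -46543*(-1/394621) + 23071/11309 = 46543/394621 + 23071/11309 = 9630655878/4462768889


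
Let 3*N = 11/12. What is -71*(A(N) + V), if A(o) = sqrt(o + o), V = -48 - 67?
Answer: 8165 - 71*sqrt(22)/6 ≈ 8109.5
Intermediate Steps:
V = -115
N = 11/36 (N = (11/12)/3 = (11*(1/12))/3 = (1/3)*(11/12) = 11/36 ≈ 0.30556)
A(o) = sqrt(2)*sqrt(o) (A(o) = sqrt(2*o) = sqrt(2)*sqrt(o))
-71*(A(N) + V) = -71*(sqrt(2)*sqrt(11/36) - 115) = -71*(sqrt(2)*(sqrt(11)/6) - 115) = -71*(sqrt(22)/6 - 115) = -71*(-115 + sqrt(22)/6) = 8165 - 71*sqrt(22)/6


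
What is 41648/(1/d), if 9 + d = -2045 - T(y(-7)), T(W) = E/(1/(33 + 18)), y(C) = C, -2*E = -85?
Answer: -175817032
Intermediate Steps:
E = 85/2 (E = -1/2*(-85) = 85/2 ≈ 42.500)
T(W) = 4335/2 (T(W) = 85/(2*(1/(33 + 18))) = 85/(2*(1/51)) = (85/2)*51 = 4335/2)
d = -8443/2 (d = -9 + (-2045 - 1*4335/2) = -9 + (-2045 - 4335/2) = -9 - 8425/2 = -8443/2 ≈ -4221.5)
41648/(1/d) = 41648/(1/(-8443/2)) = 41648/(-2/8443) = 41648*(-8443/2) = -175817032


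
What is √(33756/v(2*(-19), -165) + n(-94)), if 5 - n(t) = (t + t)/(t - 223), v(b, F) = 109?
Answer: 5*√15000044701/34553 ≈ 17.723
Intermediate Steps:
n(t) = 5 - 2*t/(-223 + t) (n(t) = 5 - (t + t)/(t - 223) = 5 - 2*t/(-223 + t))
√(33756/v(2*(-19), -165) + n(-94)) = √(33756/109 + (-1115 + 3*(-94))/(-223 - 94)) = √(33756*(1/109) + (-1115 - 282)/(-317)) = √(33756/109 - 1/317*(-1397)) = √(33756/109 + 1397/317) = √(10852925/34553) = 5*√15000044701/34553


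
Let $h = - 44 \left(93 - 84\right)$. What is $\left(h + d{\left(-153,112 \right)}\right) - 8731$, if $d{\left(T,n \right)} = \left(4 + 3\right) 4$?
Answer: $-9099$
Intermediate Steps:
$d{\left(T,n \right)} = 28$ ($d{\left(T,n \right)} = 7 \cdot 4 = 28$)
$h = -396$ ($h = \left(-44\right) 9 = -396$)
$\left(h + d{\left(-153,112 \right)}\right) - 8731 = \left(-396 + 28\right) - 8731 = -368 - 8731 = -9099$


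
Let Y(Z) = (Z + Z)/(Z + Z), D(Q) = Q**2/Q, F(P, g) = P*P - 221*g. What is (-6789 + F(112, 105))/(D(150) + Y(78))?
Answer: -17450/151 ≈ -115.56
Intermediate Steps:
F(P, g) = P**2 - 221*g
D(Q) = Q
Y(Z) = 1 (Y(Z) = (2*Z)/((2*Z)) = (2*Z)*(1/(2*Z)) = 1)
(-6789 + F(112, 105))/(D(150) + Y(78)) = (-6789 + (112**2 - 221*105))/(150 + 1) = (-6789 + (12544 - 23205))/151 = (-6789 - 10661)*(1/151) = -17450*1/151 = -17450/151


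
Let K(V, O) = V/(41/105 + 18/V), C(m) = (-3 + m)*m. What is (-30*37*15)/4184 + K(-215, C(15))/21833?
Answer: -7250513595/1807410596 ≈ -4.0116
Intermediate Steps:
C(m) = m*(-3 + m)
K(V, O) = V/(41/105 + 18/V) (K(V, O) = V/(41*(1/105) + 18/V) = V/(41/105 + 18/V))
(-30*37*15)/4184 + K(-215, C(15))/21833 = (-30*37*15)/4184 + (105*(-215)²/(1890 + 41*(-215)))/21833 = -1110*15*(1/4184) + (105*46225/(1890 - 8815))*(1/21833) = -16650*1/4184 + (105*46225/(-6925))*(1/21833) = -8325/2092 + (105*46225*(-1/6925))*(1/21833) = -8325/2092 - 194145/277*1/21833 = -8325/2092 - 27735/863963 = -7250513595/1807410596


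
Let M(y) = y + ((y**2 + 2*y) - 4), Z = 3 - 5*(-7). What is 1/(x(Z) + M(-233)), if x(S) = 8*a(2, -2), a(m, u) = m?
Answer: 1/53602 ≈ 1.8656e-5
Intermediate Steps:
Z = 38 (Z = 3 + 35 = 38)
x(S) = 16 (x(S) = 8*2 = 16)
M(y) = -4 + y**2 + 3*y (M(y) = y + (-4 + y**2 + 2*y) = -4 + y**2 + 3*y)
1/(x(Z) + M(-233)) = 1/(16 + (-4 + (-233)**2 + 3*(-233))) = 1/(16 + (-4 + 54289 - 699)) = 1/(16 + 53586) = 1/53602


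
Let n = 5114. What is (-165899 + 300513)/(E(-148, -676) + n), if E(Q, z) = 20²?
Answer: 67307/2757 ≈ 24.413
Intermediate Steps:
E(Q, z) = 400
(-165899 + 300513)/(E(-148, -676) + n) = (-165899 + 300513)/(400 + 5114) = 134614/5514 = 134614*(1/5514) = 67307/2757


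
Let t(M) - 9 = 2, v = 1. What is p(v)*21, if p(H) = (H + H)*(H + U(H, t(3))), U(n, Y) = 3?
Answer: 168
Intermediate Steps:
t(M) = 11 (t(M) = 9 + 2 = 11)
p(H) = 2*H*(3 + H) (p(H) = (H + H)*(H + 3) = (2*H)*(3 + H) = 2*H*(3 + H))
p(v)*21 = (2*1*(3 + 1))*21 = (2*1*4)*21 = 8*21 = 168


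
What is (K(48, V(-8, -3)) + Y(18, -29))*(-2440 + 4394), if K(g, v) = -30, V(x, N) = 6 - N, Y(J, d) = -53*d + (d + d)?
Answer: 2831346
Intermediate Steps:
Y(J, d) = -51*d (Y(J, d) = -53*d + 2*d = -51*d)
(K(48, V(-8, -3)) + Y(18, -29))*(-2440 + 4394) = (-30 - 51*(-29))*(-2440 + 4394) = (-30 + 1479)*1954 = 1449*1954 = 2831346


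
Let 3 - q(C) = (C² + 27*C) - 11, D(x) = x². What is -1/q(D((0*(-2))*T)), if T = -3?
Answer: -1/14 ≈ -0.071429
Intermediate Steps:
q(C) = 14 - C² - 27*C (q(C) = 3 - ((C² + 27*C) - 11) = 3 - (-11 + C² + 27*C) = 3 + (11 - C² - 27*C) = 14 - C² - 27*C)
-1/q(D((0*(-2))*T)) = -1/(14 - (((0*(-2))*(-3))²)² - 27*((0*(-2))*(-3))²) = -1/(14 - ((0*(-3))²)² - 27*(0*(-3))²) = -1/(14 - (0²)² - 27*0²) = -1/(14 - 1*0² - 27*0) = -1/(14 - 1*0 + 0) = -1/(14 + 0 + 0) = -1/14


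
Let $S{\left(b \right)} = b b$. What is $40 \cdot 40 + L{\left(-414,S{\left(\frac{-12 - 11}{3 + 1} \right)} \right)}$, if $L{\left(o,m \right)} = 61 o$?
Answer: $-23654$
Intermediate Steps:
$S{\left(b \right)} = b^{2}$
$40 \cdot 40 + L{\left(-414,S{\left(\frac{-12 - 11}{3 + 1} \right)} \right)} = 40 \cdot 40 + 61 \left(-414\right) = 1600 - 25254 = -23654$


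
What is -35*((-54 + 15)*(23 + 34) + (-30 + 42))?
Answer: 77385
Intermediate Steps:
-35*((-54 + 15)*(23 + 34) + (-30 + 42)) = -35*(-39*57 + 12) = -35*(-2223 + 12) = -35*(-2211) = 77385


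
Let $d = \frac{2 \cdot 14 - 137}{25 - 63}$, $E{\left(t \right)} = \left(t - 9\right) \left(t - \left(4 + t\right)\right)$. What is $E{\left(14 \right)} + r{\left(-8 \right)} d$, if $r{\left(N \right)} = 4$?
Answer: $- \frac{162}{19} \approx -8.5263$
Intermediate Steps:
$E{\left(t \right)} = 36 - 4 t$ ($E{\left(t \right)} = \left(-9 + t\right) \left(-4\right) = 36 - 4 t$)
$d = \frac{109}{38}$ ($d = \frac{28 - 137}{-38} = \left(-109\right) \left(- \frac{1}{38}\right) = \frac{109}{38} \approx 2.8684$)
$E{\left(14 \right)} + r{\left(-8 \right)} d = \left(36 - 56\right) + 4 \cdot \frac{109}{38} = \left(36 - 56\right) + \frac{218}{19} = -20 + \frac{218}{19} = - \frac{162}{19}$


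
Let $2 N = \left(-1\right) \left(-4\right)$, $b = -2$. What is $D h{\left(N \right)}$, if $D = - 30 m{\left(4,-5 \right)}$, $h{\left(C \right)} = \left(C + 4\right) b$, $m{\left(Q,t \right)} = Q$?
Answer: $1440$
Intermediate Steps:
$N = 2$ ($N = \frac{\left(-1\right) \left(-4\right)}{2} = \frac{1}{2} \cdot 4 = 2$)
$h{\left(C \right)} = -8 - 2 C$ ($h{\left(C \right)} = \left(C + 4\right) \left(-2\right) = \left(4 + C\right) \left(-2\right) = -8 - 2 C$)
$D = -120$ ($D = \left(-30\right) 4 = -120$)
$D h{\left(N \right)} = - 120 \left(-8 - 4\right) = \left(-120\right) \left(-12\right) = 1440$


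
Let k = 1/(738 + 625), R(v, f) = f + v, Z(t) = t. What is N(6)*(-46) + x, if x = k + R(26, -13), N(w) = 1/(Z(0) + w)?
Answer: 21811/4089 ≈ 5.3341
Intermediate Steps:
N(w) = 1/w (N(w) = 1/(0 + w) = 1/w)
k = 1/1363 ≈ 0.00073368
x = 17720/1363 (x = 1/1363 + (-13 + 26) = 1/1363 + 13 = 17720/1363 ≈ 13.001)
N(6)*(-46) + x = -46/6 + 17720/1363 = (1/6)*(-46) + 17720/1363 = -23/3 + 17720/1363 = 21811/4089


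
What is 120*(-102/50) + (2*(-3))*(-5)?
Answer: -1074/5 ≈ -214.80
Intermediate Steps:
120*(-102/50) + (2*(-3))*(-5) = 120*(-102*1/50) - 6*(-5) = 120*(-51/25) + 30 = -1224/5 + 30 = -1074/5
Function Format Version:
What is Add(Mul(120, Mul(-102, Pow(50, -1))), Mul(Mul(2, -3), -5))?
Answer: Rational(-1074, 5) ≈ -214.80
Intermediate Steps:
Add(Mul(120, Mul(-102, Pow(50, -1))), Mul(Mul(2, -3), -5)) = Add(Mul(120, Mul(-102, Rational(1, 50))), Mul(-6, -5)) = Add(Mul(120, Rational(-51, 25)), 30) = Add(Rational(-1224, 5), 30) = Rational(-1074, 5)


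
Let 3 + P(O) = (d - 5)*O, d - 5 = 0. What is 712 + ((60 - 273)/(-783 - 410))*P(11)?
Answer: 848777/1193 ≈ 711.46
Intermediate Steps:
d = 5 (d = 5 + 0 = 5)
P(O) = -3 (P(O) = -3 + (5 - 5)*O = -3 + 0*O = -3 + 0 = -3)
712 + ((60 - 273)/(-783 - 410))*P(11) = 712 + ((60 - 273)/(-783 - 410))*(-3) = 712 - 213/(-1193)*(-3) = 712 - 213*(-1/1193)*(-3) = 712 + (213/1193)*(-3) = 712 - 639/1193 = 848777/1193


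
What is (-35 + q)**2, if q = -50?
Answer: 7225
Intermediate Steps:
(-35 + q)**2 = (-35 - 50)**2 = (-85)**2 = 7225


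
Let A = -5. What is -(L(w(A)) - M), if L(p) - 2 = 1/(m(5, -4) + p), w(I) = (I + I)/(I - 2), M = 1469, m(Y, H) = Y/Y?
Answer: 24932/17 ≈ 1466.6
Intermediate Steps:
m(Y, H) = 1
w(I) = 2*I/(-2 + I) (w(I) = (2*I)/(-2 + I) = 2*I/(-2 + I))
L(p) = 2 + 1/(1 + p)
-(L(w(A)) - M) = -((3 + 2*(2*(-5)/(-2 - 5)))/(1 + 2*(-5)/(-2 - 5)) - 1*1469) = -((3 + 2*(2*(-5)/(-7)))/(1 + 2*(-5)/(-7)) - 1469) = -((3 + 2*(2*(-5)*(-⅐)))/(1 + 2*(-5)*(-⅐)) - 1469) = -((3 + 2*(10/7))/(1 + 10/7) - 1469) = -((3 + 20/7)/(17/7) - 1469) = -((7/17)*(41/7) - 1469) = -(41/17 - 1469) = -1*(-24932/17) = 24932/17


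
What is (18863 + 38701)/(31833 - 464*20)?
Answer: 57564/22553 ≈ 2.5524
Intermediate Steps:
(18863 + 38701)/(31833 - 464*20) = 57564/(31833 - 9280) = 57564/22553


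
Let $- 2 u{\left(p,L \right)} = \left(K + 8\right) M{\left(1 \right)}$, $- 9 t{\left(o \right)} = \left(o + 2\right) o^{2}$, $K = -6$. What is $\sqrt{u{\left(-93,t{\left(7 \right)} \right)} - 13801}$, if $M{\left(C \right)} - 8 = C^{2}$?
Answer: $i \sqrt{13810} \approx 117.52 i$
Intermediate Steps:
$M{\left(C \right)} = 8 + C^{2}$
$t{\left(o \right)} = - \frac{o^{2} \left(2 + o\right)}{9}$ ($t{\left(o \right)} = - \frac{\left(o + 2\right) o^{2}}{9} = - \frac{\left(2 + o\right) o^{2}}{9} = - \frac{o^{2} \left(2 + o\right)}{9}$)
$u{\left(p,L \right)} = -9$ ($u{\left(p,L \right)} = - \frac{\left(-6 + 8\right) \left(8 + 1^{2}\right)}{2} = - \frac{2 \left(8 + 1\right)}{2} = - \frac{2 \cdot 9}{2} = \left(- \frac{1}{2}\right) 18 = -9$)
$\sqrt{u{\left(-93,t{\left(7 \right)} \right)} - 13801} = \sqrt{-9 - 13801} = \sqrt{-13810} = i \sqrt{13810}$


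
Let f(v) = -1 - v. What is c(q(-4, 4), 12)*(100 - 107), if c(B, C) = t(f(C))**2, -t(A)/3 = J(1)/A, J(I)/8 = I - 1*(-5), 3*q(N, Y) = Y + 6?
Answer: -145152/169 ≈ -858.89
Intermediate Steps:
q(N, Y) = 2 + Y/3 (q(N, Y) = (Y + 6)/3 = (6 + Y)/3 = 2 + Y/3)
J(I) = 40 + 8*I (J(I) = 8*(I - 1*(-5)) = 8*(I + 5) = 8*(5 + I) = 40 + 8*I)
t(A) = -144/A (t(A) = -3*(40 + 8*1)/A = -3*(40 + 8)/A = -144/A)
c(B, C) = 20736/(-1 - C)**2 (c(B, C) = (-144/(-1 - C))**2 = 20736/(-1 - C)**2)
c(q(-4, 4), 12)*(100 - 107) = (20736/(1 + 12)**2)*(100 - 107) = (20736/13**2)*(-7) = (20736*(1/169))*(-7) = (20736/169)*(-7) = -145152/169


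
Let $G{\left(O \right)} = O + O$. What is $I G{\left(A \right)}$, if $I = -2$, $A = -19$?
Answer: $76$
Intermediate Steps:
$G{\left(O \right)} = 2 O$
$I G{\left(A \right)} = - 2 \cdot 2 \left(-19\right) = \left(-2\right) \left(-38\right) = 76$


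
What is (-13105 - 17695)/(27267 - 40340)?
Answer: 30800/13073 ≈ 2.3560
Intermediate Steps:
(-13105 - 17695)/(27267 - 40340) = -30800/(-13073) = -30800*(-1/13073) = 30800/13073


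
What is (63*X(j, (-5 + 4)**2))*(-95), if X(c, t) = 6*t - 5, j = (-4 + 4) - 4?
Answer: -5985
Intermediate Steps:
j = -4 (j = 0 - 4 = -4)
X(c, t) = -5 + 6*t
(63*X(j, (-5 + 4)**2))*(-95) = (63*(-5 + 6*(-5 + 4)**2))*(-95) = (63*(-5 + 6*(-1)**2))*(-95) = (63*(-5 + 6*1))*(-95) = (63*(-5 + 6))*(-95) = (63*1)*(-95) = 63*(-95) = -5985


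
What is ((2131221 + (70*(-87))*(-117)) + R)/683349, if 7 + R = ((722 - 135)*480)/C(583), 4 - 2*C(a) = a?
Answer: 548654752/131886357 ≈ 4.1601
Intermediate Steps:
C(a) = 2 - a/2
R = -189191/193 (R = -7 + ((722 - 135)*480)/(2 - ½*583) = -7 + (587*480)/(2 - 583/2) = -7 + 281760/(-579/2) = -7 + 281760*(-2/579) = -7 - 187840/193 = -189191/193 ≈ -980.26)
((2131221 + (70*(-87))*(-117)) + R)/683349 = ((2131221 + (70*(-87))*(-117)) - 189191/193)/683349 = ((2131221 - 6090*(-117)) - 189191/193)*(1/683349) = ((2131221 + 712530) - 189191/193)*(1/683349) = (2843751 - 189191/193)*(1/683349) = (548654752/193)*(1/683349) = 548654752/131886357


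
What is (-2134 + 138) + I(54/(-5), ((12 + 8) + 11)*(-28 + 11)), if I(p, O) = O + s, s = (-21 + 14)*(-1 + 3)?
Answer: -2537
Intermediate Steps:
s = -14 (s = -7*2 = -14)
I(p, O) = -14 + O (I(p, O) = O - 14 = -14 + O)
(-2134 + 138) + I(54/(-5), ((12 + 8) + 11)*(-28 + 11)) = (-2134 + 138) + (-14 + ((12 + 8) + 11)*(-28 + 11)) = -1996 + (-14 + (20 + 11)*(-17)) = -1996 + (-14 + 31*(-17)) = -1996 + (-14 - 527) = -1996 - 541 = -2537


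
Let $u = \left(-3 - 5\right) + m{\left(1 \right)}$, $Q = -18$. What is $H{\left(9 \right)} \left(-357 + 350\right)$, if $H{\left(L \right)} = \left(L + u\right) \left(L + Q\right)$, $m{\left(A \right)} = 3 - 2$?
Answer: $126$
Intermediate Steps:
$m{\left(A \right)} = 1$ ($m{\left(A \right)} = 3 - 2 = 1$)
$u = -7$ ($u = \left(-3 - 5\right) + 1 = -8 + 1 = -7$)
$H{\left(L \right)} = \left(-18 + L\right) \left(-7 + L\right)$ ($H{\left(L \right)} = \left(L - 7\right) \left(L - 18\right) = \left(-7 + L\right) \left(-18 + L\right) = \left(-18 + L\right) \left(-7 + L\right)$)
$H{\left(9 \right)} \left(-357 + 350\right) = \left(126 + 9^{2} - 225\right) \left(-357 + 350\right) = \left(126 + 81 - 225\right) \left(-7\right) = \left(-18\right) \left(-7\right) = 126$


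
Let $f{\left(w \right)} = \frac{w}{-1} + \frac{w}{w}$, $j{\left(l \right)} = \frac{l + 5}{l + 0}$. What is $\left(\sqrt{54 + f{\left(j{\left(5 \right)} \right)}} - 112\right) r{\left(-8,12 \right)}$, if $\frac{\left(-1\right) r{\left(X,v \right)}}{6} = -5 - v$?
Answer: $-11424 + 102 \sqrt{53} \approx -10681.0$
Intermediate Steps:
$r{\left(X,v \right)} = 30 + 6 v$ ($r{\left(X,v \right)} = - 6 \left(-5 - v\right) = 30 + 6 v$)
$j{\left(l \right)} = \frac{5 + l}{l}$
$f{\left(w \right)} = 1 - w$ ($f{\left(w \right)} = w \left(-1\right) + 1 = - w + 1 = 1 - w$)
$\left(\sqrt{54 + f{\left(j{\left(5 \right)} \right)}} - 112\right) r{\left(-8,12 \right)} = \left(\sqrt{54 + \left(1 - \frac{5 + 5}{5}\right)} - 112\right) \left(30 + 6 \cdot 12\right) = \left(\sqrt{54 + \left(1 - \frac{1}{5} \cdot 10\right)} - 112\right) \left(30 + 72\right) = \left(\sqrt{54 + \left(1 - 2\right)} - 112\right) 102 = \left(\sqrt{54 - 1} - 112\right) 102 = \left(\sqrt{53} - 112\right) 102 = \left(-112 + \sqrt{53}\right) 102 = -11424 + 102 \sqrt{53}$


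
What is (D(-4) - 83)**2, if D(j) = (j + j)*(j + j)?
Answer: 361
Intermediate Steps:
D(j) = 4*j**2 (D(j) = (2*j)*(2*j) = 4*j**2)
(D(-4) - 83)**2 = (4*(-4)**2 - 83)**2 = (4*16 - 83)**2 = (64 - 83)**2 = (-19)**2 = 361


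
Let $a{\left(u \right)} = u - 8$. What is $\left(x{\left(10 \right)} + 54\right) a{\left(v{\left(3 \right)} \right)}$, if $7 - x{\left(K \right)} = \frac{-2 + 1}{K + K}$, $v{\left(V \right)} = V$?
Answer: $- \frac{1221}{4} \approx -305.25$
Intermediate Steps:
$x{\left(K \right)} = 7 + \frac{1}{2 K}$ ($x{\left(K \right)} = 7 - \frac{-2 + 1}{K + K} = 7 - - \frac{1}{2 K} = 7 + \frac{1}{2 K}$)
$a{\left(u \right)} = -8 + u$ ($a{\left(u \right)} = u - 8 = -8 + u$)
$\left(x{\left(10 \right)} + 54\right) a{\left(v{\left(3 \right)} \right)} = \left(\left(7 + \frac{1}{2 \cdot 10}\right) + 54\right) \left(-8 + 3\right) = \left(\left(7 + \frac{1}{2} \cdot \frac{1}{10}\right) + 54\right) \left(-5\right) = \left(\left(7 + \frac{1}{20}\right) + 54\right) \left(-5\right) = \left(\frac{141}{20} + 54\right) \left(-5\right) = \frac{1221}{20} \left(-5\right) = - \frac{1221}{4}$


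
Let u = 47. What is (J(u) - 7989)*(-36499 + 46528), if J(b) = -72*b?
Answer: -114059817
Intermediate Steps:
(J(u) - 7989)*(-36499 + 46528) = (-72*47 - 7989)*(-36499 + 46528) = (-3384 - 7989)*10029 = -11373*10029 = -114059817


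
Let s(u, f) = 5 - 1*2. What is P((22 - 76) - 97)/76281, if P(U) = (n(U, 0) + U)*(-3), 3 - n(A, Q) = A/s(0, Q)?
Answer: 293/76281 ≈ 0.0038411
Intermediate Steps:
s(u, f) = 3 (s(u, f) = 5 - 2 = 3)
n(A, Q) = 3 - A/3
P(U) = -9 - 2*U (P(U) = ((3 - U/3) + U)*(-3) = (3 + 2*U/3)*(-3) = -9 - 2*U)
P((22 - 76) - 97)/76281 = (-9 - 2*((22 - 76) - 97))/76281 = (-9 - 2*(-54 - 97))*(1/76281) = (-9 - 2*(-151))*(1/76281) = (-9 + 302)*(1/76281) = 293*(1/76281) = 293/76281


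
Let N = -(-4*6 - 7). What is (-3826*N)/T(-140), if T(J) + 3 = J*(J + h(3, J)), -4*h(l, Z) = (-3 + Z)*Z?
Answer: -118606/720297 ≈ -0.16466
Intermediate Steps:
N = 31 (N = -(-24 - 7) = -1*(-31) = 31)
h(l, Z) = -Z*(-3 + Z)/4 (h(l, Z) = -(-3 + Z)*Z/4 = -Z*(-3 + Z)/4)
T(J) = -3 + J*(J + J*(3 - J)/4)
(-3826*N)/T(-140) = (-3826*31)/(-3 - 1/4*(-140)**3 + (7/4)*(-140)**2) = -118606/(-3 - 1/4*(-2744000) + (7/4)*19600) = -118606/(-3 + 686000 + 34300) = -118606/720297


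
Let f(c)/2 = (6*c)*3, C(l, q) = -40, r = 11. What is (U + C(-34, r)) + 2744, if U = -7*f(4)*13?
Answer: -10400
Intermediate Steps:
f(c) = 36*c (f(c) = 2*((6*c)*3) = 2*(18*c) = 36*c)
U = -13104 (U = -252*4*13 = -7*144*13 = -1008*13 = -13104)
(U + C(-34, r)) + 2744 = (-13104 - 40) + 2744 = -13144 + 2744 = -10400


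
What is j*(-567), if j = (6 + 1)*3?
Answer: -11907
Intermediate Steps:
j = 21 (j = 7*3 = 21)
j*(-567) = 21*(-567) = -11907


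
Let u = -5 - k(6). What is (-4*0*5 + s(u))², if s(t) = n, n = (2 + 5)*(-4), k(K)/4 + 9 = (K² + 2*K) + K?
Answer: 784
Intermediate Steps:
k(K) = -36 + 4*K² + 12*K (k(K) = -36 + 4*((K² + 2*K) + K) = -36 + 4*(K² + 3*K) = -36 + (4*K² + 12*K) = -36 + 4*K² + 12*K)
u = -185 (u = -5 - (-36 + 4*6² + 12*6) = -5 - (-36 + 4*36 + 72) = -5 - (-36 + 144 + 72) = -5 - 1*180 = -5 - 180 = -185)
n = -28 (n = 7*(-4) = -28)
s(t) = -28
(-4*0*5 + s(u))² = (-4*0*5 - 28)² = (0*5 - 28)² = (0 - 28)² = (-28)² = 784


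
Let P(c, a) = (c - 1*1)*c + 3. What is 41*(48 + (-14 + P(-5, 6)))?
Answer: 2747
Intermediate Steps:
P(c, a) = 3 + c*(-1 + c) (P(c, a) = (c - 1)*c + 3 = (-1 + c)*c + 3 = c*(-1 + c) + 3 = 3 + c*(-1 + c))
41*(48 + (-14 + P(-5, 6))) = 41*(48 + (-14 + (3 + (-5)² - 1*(-5)))) = 41*(48 + (-14 + (3 + 25 + 5))) = 41*(48 + (-14 + 33)) = 41*(48 + 19) = 41*67 = 2747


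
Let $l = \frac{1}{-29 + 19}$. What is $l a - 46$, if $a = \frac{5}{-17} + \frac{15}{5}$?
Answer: $- \frac{3933}{85} \approx -46.271$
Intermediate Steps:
$l = - \frac{1}{10}$ ($l = \frac{1}{-10} = - \frac{1}{10} \approx -0.1$)
$a = \frac{46}{17}$ ($a = 5 \left(- \frac{1}{17}\right) + 15 \cdot \frac{1}{5} = - \frac{5}{17} + 3 = \frac{46}{17} \approx 2.7059$)
$l a - 46 = \left(- \frac{1}{10}\right) \frac{46}{17} - 46 = - \frac{23}{85} - 46 = - \frac{3933}{85}$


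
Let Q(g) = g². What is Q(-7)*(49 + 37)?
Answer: 4214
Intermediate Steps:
Q(-7)*(49 + 37) = (-7)²*(49 + 37) = 49*86 = 4214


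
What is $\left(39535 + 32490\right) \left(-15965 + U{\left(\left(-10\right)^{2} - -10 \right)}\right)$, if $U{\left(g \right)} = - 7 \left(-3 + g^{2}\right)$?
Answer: $-7248884100$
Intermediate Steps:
$U{\left(g \right)} = 21 - 7 g^{2}$
$\left(39535 + 32490\right) \left(-15965 + U{\left(\left(-10\right)^{2} - -10 \right)}\right) = \left(39535 + 32490\right) \left(-15965 + \left(21 - 7 \left(\left(-10\right)^{2} - -10\right)^{2}\right)\right) = 72025 \left(-15965 + \left(21 - 7 \left(100 + 10\right)^{2}\right)\right) = 72025 \left(-15965 + \left(21 - 7 \cdot 110^{2}\right)\right) = 72025 \left(-15965 + \left(21 - 84700\right)\right) = 72025 \left(-15965 - 84679\right) = 72025 \left(-100644\right) = -7248884100$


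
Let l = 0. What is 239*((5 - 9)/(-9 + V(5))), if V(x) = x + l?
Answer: 239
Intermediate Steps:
V(x) = x (V(x) = x + 0 = x)
239*((5 - 9)/(-9 + V(5))) = 239*((5 - 9)/(-9 + 5)) = 239*(-4/(-4)) = 239*(-4*(-1/4)) = 239*1 = 239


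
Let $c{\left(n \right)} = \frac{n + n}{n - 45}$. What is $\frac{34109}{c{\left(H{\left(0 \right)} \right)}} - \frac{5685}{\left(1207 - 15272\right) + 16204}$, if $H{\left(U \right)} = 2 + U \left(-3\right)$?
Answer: $- \frac{1045755411}{2852} \approx -3.6667 \cdot 10^{5}$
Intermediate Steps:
$H{\left(U \right)} = 2 - 3 U$
$c{\left(n \right)} = \frac{2 n}{-45 + n}$
$\frac{34109}{c{\left(H{\left(0 \right)} \right)}} - \frac{5685}{\left(1207 - 15272\right) + 16204} = \frac{34109}{2 \left(2 - 0\right) \frac{1}{-45 + \left(2 - 0\right)}} - \frac{5685}{\left(1207 - 15272\right) + 16204} = \frac{34109}{2 \left(2 + 0\right) \frac{1}{-45 + \left(2 + 0\right)}} - \frac{5685}{-14065 + 16204} = \frac{34109}{2 \cdot 2 \frac{1}{-45 + 2}} - \frac{5685}{2139} = \frac{34109}{2 \cdot 2 \frac{1}{-43}} - \frac{1895}{713} = \frac{34109}{2 \cdot 2 \left(- \frac{1}{43}\right)} - \frac{1895}{713} = \frac{34109}{- \frac{4}{43}} - \frac{1895}{713} = 34109 \left(- \frac{43}{4}\right) - \frac{1895}{713} = - \frac{1466687}{4} - \frac{1895}{713} = - \frac{1045755411}{2852}$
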